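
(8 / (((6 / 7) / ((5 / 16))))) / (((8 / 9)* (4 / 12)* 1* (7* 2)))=45 / 64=0.70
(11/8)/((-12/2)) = -0.23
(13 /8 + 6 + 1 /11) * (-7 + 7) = 0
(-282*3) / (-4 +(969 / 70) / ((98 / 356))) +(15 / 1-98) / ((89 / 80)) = -656219050 / 7064909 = -92.88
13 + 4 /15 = 199 /15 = 13.27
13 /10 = 1.30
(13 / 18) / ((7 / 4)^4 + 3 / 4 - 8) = 1664 / 4905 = 0.34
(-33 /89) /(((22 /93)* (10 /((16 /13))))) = -1116 /5785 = -0.19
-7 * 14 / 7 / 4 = -7 / 2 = -3.50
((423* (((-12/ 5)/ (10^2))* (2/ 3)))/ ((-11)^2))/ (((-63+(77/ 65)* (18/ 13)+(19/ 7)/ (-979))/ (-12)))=-267218406/ 24429436075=-0.01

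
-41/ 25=-1.64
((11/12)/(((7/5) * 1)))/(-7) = -55/588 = -0.09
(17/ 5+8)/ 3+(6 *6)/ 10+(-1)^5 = 32/ 5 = 6.40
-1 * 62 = -62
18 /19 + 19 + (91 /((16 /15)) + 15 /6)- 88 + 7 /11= 68205 /3344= 20.40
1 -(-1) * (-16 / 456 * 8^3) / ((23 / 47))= -46817 / 1311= -35.71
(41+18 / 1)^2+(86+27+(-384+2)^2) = 149518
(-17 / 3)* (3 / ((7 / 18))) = -306 / 7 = -43.71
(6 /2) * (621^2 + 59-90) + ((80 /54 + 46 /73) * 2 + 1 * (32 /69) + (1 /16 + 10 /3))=839087052949 /725328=1156838.08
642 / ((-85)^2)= 642 / 7225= 0.09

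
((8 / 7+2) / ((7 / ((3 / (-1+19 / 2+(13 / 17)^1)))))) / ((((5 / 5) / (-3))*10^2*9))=-187 / 385875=-0.00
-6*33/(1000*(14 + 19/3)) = -297/30500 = -0.01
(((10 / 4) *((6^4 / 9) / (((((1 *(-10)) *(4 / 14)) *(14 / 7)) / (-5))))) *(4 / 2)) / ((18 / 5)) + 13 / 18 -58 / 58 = 3145 / 18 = 174.72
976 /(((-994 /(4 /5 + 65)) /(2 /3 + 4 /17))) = -1055056 /18105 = -58.27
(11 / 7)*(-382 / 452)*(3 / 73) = -6303 / 115486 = -0.05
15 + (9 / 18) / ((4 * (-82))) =9839 / 656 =15.00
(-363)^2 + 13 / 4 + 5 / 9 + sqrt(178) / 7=sqrt(178) / 7 + 4743821 / 36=131774.71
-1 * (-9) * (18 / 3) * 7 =378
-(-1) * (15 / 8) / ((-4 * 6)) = -5 / 64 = -0.08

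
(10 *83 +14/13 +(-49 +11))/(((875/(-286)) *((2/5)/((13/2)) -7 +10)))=-589732/6965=-84.67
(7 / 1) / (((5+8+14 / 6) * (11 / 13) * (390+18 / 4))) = 0.00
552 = 552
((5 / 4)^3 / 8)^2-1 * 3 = -770807 / 262144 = -2.94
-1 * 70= -70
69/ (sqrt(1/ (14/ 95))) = 69 *sqrt(1330)/ 95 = 26.49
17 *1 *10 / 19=170 / 19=8.95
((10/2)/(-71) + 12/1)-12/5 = 3383/355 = 9.53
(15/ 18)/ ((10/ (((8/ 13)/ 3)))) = 2/ 117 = 0.02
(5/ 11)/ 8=5/ 88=0.06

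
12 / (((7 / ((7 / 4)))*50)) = 0.06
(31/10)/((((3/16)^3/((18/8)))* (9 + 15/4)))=63488/765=82.99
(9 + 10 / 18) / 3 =86 / 27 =3.19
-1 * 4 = -4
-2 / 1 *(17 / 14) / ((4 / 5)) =-85 / 28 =-3.04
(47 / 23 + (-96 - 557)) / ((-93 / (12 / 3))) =59888 / 2139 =28.00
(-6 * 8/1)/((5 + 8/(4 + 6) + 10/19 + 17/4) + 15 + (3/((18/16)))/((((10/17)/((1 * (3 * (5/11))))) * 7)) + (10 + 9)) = -468160/443381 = -1.06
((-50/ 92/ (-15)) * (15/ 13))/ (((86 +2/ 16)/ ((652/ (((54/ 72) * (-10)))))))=-26080/ 618033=-0.04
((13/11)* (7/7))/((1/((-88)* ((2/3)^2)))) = -416/9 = -46.22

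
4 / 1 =4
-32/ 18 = -16/ 9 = -1.78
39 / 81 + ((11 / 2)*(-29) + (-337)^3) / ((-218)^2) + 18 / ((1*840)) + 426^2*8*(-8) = -1043287628320103 / 89820360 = -11615268.84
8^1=8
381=381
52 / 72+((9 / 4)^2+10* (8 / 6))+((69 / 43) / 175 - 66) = -50791339 / 1083600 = -46.87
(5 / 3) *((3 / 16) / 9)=5 / 144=0.03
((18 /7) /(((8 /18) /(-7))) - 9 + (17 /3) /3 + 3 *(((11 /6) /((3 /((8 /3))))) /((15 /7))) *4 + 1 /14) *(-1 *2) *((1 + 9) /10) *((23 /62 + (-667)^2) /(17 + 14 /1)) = 32299858111 /29295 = 1102572.39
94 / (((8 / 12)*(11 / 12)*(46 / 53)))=44838 / 253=177.23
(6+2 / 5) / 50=16 / 125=0.13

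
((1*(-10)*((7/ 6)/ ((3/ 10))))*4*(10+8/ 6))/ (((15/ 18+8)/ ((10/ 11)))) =-952000/ 5247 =-181.44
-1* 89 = -89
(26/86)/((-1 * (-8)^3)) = 13/22016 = 0.00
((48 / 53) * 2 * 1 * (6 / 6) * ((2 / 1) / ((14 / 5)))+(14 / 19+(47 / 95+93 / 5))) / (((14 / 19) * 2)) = 186141 / 12985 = 14.34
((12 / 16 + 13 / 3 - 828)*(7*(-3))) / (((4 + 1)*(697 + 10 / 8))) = 1975 / 399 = 4.95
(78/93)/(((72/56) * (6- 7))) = -182/279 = -0.65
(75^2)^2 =31640625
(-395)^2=156025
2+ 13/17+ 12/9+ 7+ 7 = 923/51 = 18.10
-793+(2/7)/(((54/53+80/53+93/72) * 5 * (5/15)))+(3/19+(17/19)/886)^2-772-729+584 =-1709.93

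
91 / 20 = 4.55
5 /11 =0.45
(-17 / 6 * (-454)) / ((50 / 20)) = 7718 / 15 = 514.53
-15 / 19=-0.79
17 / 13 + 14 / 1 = 199 / 13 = 15.31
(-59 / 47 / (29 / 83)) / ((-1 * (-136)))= -4897 / 185368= -0.03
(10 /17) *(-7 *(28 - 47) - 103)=300 /17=17.65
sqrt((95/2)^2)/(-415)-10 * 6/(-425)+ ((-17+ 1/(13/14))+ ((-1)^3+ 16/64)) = -6106883/366860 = -16.65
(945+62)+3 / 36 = 12085 / 12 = 1007.08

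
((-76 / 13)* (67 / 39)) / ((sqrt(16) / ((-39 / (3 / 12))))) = 5092 / 13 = 391.69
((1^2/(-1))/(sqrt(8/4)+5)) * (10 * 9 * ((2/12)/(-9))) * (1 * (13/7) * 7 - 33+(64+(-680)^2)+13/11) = 127172425/759 - 25434485 * sqrt(2)/759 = 120161.57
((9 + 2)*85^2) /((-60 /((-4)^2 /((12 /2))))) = -31790 /9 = -3532.22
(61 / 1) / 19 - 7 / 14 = 2.71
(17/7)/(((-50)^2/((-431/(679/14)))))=-0.01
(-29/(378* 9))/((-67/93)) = 899/75978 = 0.01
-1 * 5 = -5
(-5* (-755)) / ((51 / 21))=26425 / 17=1554.41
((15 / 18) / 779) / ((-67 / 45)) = -75 / 104386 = -0.00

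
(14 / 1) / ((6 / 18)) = 42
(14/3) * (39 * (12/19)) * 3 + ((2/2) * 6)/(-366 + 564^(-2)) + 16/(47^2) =1684990164358424/4886395399085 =344.83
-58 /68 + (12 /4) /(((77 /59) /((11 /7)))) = 2.76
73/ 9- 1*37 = -260/ 9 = -28.89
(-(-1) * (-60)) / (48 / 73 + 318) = -730 / 3877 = -0.19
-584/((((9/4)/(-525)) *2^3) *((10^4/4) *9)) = 511/675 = 0.76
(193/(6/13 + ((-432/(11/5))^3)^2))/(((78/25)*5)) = 1709556365/7921676620136511776196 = 0.00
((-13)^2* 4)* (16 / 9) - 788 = 3724 / 9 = 413.78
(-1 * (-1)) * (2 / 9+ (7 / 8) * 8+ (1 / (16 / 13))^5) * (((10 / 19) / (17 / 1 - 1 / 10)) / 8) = 137498225 / 4661968896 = 0.03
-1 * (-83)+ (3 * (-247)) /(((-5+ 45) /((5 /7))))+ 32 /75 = 294817 /4200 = 70.19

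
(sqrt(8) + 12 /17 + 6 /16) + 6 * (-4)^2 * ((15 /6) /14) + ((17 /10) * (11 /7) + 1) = 2 * sqrt(2) + 104221 /4760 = 24.72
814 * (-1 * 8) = -6512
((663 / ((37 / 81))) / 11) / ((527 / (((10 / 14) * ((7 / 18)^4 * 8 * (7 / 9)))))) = 156065 / 6131862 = 0.03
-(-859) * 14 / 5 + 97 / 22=265057 / 110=2409.61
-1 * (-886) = 886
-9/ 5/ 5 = -9/ 25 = -0.36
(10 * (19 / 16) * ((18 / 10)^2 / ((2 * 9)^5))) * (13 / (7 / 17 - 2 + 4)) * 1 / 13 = 0.00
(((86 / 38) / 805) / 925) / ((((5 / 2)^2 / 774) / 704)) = 93722112 / 353696875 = 0.26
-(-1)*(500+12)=512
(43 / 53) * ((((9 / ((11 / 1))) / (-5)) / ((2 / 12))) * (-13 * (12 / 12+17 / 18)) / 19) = 1.06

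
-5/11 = -0.45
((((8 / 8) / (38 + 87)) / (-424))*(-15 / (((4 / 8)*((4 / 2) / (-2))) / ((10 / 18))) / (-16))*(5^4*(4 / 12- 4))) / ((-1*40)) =275 / 244224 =0.00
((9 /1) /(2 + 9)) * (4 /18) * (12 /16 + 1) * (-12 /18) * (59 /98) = -59 /462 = -0.13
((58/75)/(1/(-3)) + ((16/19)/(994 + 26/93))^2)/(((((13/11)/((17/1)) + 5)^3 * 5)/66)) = -402425522214316504453/1712079498875443758000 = -0.24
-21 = -21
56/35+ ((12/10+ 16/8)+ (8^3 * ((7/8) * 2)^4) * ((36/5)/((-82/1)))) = -85452/205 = -416.84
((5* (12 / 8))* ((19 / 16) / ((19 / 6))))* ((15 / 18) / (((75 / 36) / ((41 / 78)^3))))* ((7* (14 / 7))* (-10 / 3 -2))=-482447 / 39546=-12.20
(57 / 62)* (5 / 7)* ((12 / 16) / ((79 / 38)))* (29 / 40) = 94221 / 548576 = 0.17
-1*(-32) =32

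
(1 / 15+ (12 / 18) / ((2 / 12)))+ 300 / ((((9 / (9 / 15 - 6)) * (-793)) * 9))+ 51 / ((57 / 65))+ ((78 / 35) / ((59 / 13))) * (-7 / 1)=784223144 / 13334295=58.81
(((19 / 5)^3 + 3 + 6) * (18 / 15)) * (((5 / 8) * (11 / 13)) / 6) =10978 / 1625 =6.76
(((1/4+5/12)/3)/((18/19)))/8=19/648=0.03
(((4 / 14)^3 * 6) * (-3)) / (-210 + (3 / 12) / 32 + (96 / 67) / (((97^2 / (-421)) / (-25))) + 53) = 11619588096 / 4300745660155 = 0.00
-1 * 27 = -27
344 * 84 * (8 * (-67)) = -15488256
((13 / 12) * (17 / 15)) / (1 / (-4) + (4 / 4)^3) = 221 / 135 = 1.64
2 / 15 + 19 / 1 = 287 / 15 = 19.13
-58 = -58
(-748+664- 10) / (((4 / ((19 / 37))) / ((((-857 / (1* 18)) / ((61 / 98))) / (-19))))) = -1973671 / 40626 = -48.58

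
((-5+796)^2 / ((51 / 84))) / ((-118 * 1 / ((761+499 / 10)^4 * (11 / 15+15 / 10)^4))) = -277131236327800457436236151 / 2950000000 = -93942791975525578.79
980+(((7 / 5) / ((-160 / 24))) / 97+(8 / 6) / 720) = 980.00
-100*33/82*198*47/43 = -15354900/1763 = -8709.53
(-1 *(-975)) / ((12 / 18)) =2925 / 2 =1462.50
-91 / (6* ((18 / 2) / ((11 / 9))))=-1001 / 486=-2.06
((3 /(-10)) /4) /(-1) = 3 /40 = 0.08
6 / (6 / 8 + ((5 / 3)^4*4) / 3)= 5832 / 10729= 0.54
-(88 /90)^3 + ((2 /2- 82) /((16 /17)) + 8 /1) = -115178069 /1458000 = -79.00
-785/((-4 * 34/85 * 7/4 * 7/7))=3925/14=280.36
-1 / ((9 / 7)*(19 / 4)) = -28 / 171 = -0.16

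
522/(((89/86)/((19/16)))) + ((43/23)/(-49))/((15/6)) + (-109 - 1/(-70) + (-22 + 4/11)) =10334765687/22066660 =468.34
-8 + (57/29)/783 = -60533/7569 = -8.00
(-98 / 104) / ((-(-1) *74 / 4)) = -0.05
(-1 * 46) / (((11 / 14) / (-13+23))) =-6440 / 11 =-585.45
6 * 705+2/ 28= 59221/ 14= 4230.07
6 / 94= 3 / 47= 0.06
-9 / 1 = -9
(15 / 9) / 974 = 5 / 2922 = 0.00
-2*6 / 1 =-12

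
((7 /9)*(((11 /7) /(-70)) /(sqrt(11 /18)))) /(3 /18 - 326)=sqrt(22) /68425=0.00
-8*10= -80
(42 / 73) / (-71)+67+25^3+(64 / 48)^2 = 732067274 / 46647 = 15693.77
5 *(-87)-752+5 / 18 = -21361 / 18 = -1186.72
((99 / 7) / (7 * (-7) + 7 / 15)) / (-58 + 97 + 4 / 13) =-1485 / 200312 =-0.01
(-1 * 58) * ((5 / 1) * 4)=-1160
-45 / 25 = -9 / 5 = -1.80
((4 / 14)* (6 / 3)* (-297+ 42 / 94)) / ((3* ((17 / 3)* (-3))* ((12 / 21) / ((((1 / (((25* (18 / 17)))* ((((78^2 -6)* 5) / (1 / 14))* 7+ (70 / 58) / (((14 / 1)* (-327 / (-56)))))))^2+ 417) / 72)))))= 3538556022203934358330072499 / 105072748092708580800000000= 33.68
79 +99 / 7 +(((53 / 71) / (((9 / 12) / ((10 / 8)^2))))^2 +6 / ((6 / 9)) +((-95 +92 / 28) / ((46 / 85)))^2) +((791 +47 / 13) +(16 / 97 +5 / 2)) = 702861017384841277 / 23727174713424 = 29622.62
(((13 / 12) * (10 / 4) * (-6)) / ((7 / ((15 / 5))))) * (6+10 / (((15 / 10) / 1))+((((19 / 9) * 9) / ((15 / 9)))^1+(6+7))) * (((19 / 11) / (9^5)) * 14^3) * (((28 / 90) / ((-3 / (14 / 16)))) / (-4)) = -82433533 / 175375530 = -0.47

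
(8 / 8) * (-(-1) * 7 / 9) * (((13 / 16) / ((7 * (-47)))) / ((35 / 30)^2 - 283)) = 13 / 1906132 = 0.00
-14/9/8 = -7/36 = -0.19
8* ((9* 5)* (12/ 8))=540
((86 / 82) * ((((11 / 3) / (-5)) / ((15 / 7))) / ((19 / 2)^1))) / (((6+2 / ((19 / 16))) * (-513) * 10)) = 3311 / 3454670250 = 0.00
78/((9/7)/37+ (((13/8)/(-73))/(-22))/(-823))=213614008608/95161769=2244.75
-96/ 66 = -1.45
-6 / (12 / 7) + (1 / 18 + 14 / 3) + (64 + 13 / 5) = 3052 / 45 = 67.82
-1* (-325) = 325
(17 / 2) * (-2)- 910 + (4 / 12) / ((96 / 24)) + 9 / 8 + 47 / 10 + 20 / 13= -1434503 / 1560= -919.55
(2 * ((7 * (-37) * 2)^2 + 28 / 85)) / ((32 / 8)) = 11403784 / 85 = 134162.16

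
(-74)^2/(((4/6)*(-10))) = -4107/5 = -821.40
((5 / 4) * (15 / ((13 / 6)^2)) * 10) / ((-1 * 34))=-3375 / 2873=-1.17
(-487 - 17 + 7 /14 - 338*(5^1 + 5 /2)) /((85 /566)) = -1719791 /85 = -20232.84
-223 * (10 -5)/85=-223/17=-13.12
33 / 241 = 0.14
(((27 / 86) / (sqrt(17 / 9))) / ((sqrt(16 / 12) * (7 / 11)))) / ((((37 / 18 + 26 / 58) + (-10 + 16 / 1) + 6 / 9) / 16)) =1860408 * sqrt(51) / 24495079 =0.54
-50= -50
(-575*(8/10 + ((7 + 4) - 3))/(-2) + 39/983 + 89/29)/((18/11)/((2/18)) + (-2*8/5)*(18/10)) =9929057600/35149131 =282.48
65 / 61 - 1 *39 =-2314 / 61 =-37.93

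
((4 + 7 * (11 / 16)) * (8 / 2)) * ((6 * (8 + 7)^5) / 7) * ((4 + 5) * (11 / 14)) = 31800346875 / 196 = 162246667.73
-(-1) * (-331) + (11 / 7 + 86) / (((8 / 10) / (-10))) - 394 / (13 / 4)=-1546.87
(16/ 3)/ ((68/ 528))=41.41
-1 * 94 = -94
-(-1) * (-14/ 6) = -7/ 3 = -2.33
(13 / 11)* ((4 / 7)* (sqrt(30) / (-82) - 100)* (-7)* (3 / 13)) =6* sqrt(30) / 451 + 1200 / 11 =109.16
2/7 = 0.29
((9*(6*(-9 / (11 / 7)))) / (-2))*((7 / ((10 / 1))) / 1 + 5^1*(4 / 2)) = 182007 / 110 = 1654.61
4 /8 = 1 /2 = 0.50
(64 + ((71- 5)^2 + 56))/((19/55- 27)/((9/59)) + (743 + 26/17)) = 37665540/4794817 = 7.86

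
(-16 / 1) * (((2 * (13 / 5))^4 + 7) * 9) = -106295.27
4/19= 0.21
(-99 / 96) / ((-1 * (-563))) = -33 / 18016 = -0.00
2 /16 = 1 /8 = 0.12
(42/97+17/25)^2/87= 7284601/511614375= 0.01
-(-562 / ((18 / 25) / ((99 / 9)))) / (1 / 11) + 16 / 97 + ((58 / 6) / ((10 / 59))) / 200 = 164905635901 / 1746000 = 94447.67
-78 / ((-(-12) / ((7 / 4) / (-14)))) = 13 / 16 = 0.81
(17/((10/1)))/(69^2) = 17/47610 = 0.00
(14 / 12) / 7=1 / 6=0.17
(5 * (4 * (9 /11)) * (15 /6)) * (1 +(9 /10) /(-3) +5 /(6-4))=1440 /11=130.91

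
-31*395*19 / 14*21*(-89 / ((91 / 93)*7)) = 5777056305 / 1274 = 4534581.09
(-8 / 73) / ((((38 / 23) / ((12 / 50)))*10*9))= -92 / 520125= -0.00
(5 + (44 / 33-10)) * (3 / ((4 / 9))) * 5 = -495 / 4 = -123.75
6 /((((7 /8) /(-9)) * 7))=-432 /49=-8.82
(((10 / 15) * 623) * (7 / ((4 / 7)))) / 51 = 30527 / 306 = 99.76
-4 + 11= 7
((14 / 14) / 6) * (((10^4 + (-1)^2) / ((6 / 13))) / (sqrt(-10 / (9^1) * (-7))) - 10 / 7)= -5 / 21 + 130013 * sqrt(70) / 840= 1294.72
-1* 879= -879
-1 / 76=-0.01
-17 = -17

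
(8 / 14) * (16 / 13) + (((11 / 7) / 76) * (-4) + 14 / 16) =20687 / 13832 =1.50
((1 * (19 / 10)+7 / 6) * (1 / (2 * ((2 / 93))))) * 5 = 713 / 2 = 356.50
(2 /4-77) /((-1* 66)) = 51 /44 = 1.16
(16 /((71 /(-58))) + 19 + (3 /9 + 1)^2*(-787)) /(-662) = 2.10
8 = 8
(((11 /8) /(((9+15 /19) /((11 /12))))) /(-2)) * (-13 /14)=29887 /499968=0.06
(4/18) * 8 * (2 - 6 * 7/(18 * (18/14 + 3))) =1048/405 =2.59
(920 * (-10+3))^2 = 41473600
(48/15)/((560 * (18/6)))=1/525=0.00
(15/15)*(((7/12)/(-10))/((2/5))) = -7/48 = -0.15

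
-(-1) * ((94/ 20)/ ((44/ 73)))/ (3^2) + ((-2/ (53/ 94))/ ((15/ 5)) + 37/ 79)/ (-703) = 10110853771/ 11656105560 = 0.87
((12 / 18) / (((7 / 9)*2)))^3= 27 / 343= 0.08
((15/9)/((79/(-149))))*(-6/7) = 1490/553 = 2.69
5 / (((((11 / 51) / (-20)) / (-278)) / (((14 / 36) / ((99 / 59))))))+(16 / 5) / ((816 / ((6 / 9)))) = 8295312226 / 277695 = 29872.03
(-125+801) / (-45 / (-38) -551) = -25688 / 20893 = -1.23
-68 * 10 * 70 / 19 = -47600 / 19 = -2505.26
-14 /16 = -7 /8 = -0.88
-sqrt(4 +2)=-sqrt(6)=-2.45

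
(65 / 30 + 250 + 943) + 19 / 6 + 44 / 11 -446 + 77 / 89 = 202172 / 267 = 757.20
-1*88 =-88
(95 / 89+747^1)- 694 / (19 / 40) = -1205658 / 1691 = -712.99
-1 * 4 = -4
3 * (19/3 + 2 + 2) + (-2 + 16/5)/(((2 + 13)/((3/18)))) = 2326/75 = 31.01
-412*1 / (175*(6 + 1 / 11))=-4532 / 11725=-0.39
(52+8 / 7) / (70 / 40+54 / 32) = 5952 / 385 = 15.46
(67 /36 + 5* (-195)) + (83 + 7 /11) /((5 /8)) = -839.32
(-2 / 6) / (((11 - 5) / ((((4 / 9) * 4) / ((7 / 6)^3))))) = -64 / 1029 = -0.06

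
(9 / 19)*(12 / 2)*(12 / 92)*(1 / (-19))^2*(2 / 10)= 162 / 788785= 0.00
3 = 3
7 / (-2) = -7 / 2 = -3.50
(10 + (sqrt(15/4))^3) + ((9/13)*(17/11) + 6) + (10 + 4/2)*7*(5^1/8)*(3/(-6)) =-5251/572 + 15*sqrt(15)/8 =-1.92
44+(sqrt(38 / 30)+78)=sqrt(285) / 15+122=123.13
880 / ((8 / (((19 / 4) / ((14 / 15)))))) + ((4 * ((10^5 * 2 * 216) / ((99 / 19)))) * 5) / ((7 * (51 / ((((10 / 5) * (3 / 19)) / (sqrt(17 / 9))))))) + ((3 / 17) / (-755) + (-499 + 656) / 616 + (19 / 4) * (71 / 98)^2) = 3051242374057 / 5423762960 + 576000000 * sqrt(17) / 22253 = 107285.66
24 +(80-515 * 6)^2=9060124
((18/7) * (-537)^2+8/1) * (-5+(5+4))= 20762792/7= 2966113.14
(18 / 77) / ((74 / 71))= 639 / 2849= 0.22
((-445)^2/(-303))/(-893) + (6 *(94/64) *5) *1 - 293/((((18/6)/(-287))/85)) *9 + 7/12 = 92833491903119/4329264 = 21443250.38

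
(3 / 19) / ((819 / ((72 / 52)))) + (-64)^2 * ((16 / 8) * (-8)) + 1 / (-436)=-642250984853 / 9799972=-65536.00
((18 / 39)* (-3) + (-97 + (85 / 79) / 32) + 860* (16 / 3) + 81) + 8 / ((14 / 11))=3157823845 / 690144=4575.60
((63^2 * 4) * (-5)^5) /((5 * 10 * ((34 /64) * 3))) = -10584000 /17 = -622588.24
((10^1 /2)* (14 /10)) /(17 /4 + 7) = 28 /45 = 0.62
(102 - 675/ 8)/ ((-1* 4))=-141/ 32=-4.41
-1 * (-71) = 71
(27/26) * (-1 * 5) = -135/26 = -5.19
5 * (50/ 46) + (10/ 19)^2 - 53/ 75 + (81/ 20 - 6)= 3.06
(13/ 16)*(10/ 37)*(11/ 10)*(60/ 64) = 2145/ 9472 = 0.23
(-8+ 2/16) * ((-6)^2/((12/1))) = -189/8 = -23.62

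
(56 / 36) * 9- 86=-72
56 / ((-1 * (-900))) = 14 / 225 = 0.06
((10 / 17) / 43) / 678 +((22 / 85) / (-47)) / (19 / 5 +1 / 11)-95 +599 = 628098917672 / 1246231461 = 504.00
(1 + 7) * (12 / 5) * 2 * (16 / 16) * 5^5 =120000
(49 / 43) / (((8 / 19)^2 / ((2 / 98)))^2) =130321 / 8630272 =0.02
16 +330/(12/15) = 857/2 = 428.50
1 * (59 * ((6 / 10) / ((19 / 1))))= 177 / 95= 1.86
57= 57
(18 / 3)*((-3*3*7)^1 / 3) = -126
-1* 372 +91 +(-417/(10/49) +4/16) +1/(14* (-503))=-163659611/70420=-2324.05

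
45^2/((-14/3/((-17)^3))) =29846475/14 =2131891.07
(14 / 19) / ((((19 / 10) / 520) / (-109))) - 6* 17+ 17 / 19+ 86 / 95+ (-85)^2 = -26815736 / 1805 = -14856.36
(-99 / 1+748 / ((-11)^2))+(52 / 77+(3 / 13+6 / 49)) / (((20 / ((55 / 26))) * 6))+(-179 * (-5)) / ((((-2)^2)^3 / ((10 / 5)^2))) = -40294159 / 1093092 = -36.86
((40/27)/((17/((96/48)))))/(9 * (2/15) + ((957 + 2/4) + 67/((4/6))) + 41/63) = 2800/17026503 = 0.00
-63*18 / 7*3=-486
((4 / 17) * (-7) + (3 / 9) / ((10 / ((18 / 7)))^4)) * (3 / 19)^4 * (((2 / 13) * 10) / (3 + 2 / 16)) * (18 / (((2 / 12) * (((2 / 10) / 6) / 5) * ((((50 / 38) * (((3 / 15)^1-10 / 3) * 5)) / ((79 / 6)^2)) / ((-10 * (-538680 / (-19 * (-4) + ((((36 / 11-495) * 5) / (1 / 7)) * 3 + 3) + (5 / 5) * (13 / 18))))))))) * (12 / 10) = -8602.11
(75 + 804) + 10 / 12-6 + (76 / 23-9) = 119803 / 138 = 868.14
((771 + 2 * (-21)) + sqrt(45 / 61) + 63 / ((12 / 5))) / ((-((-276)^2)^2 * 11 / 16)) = -1007 / 5319217728 - sqrt(305) / 81118070352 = -0.00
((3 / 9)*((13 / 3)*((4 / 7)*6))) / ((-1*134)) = -52 / 1407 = -0.04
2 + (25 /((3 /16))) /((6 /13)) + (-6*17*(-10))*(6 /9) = 8738 /9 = 970.89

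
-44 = -44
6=6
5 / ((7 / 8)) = 40 / 7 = 5.71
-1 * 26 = -26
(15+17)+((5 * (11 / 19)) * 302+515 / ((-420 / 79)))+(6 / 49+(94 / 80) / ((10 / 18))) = 453347989 / 558600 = 811.58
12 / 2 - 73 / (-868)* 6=2823 / 434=6.50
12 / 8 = 3 / 2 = 1.50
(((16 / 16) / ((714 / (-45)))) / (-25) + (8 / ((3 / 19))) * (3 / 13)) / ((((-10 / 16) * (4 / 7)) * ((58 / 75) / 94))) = -25509579 / 6409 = -3980.27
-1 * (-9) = 9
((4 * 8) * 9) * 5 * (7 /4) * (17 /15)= 2856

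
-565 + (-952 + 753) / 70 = -39749 / 70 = -567.84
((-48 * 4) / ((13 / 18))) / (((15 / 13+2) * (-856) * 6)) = 72 / 4387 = 0.02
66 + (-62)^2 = 3910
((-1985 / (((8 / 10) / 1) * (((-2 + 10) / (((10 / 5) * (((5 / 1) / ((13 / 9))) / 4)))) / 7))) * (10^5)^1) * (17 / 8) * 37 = -29544619516.23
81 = 81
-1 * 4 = -4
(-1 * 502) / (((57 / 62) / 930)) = -9648440 / 19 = -507812.63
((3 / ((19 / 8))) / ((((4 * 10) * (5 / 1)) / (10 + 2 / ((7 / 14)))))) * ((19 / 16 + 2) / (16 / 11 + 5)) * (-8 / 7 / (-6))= 561 / 67450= 0.01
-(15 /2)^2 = -225 /4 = -56.25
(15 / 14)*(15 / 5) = 45 / 14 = 3.21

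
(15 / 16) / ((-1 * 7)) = -15 / 112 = -0.13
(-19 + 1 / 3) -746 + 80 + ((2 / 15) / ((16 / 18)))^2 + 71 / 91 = -74677943 / 109200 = -683.86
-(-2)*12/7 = 24/7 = 3.43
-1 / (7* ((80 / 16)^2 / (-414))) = 414 / 175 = 2.37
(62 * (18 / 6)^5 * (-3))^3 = -92333150302392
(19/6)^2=10.03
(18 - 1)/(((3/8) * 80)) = 17/30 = 0.57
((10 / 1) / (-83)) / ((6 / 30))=-50 / 83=-0.60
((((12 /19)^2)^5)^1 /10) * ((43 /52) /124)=83201458176 /12354098509469015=0.00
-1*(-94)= 94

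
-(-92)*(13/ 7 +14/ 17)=29348/ 119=246.62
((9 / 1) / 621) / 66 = 1 / 4554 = 0.00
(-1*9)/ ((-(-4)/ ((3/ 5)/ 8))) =-27/ 160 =-0.17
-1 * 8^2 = -64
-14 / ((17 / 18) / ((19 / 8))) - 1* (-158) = 4175 / 34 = 122.79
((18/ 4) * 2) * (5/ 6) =15/ 2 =7.50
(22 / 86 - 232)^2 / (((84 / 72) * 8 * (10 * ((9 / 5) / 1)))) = 99301225 / 310632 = 319.67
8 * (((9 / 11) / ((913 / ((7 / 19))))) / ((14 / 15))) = 540 / 190817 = 0.00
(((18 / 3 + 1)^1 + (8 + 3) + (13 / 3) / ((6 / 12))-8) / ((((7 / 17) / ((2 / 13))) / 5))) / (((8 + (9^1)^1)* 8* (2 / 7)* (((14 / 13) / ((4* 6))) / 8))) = 160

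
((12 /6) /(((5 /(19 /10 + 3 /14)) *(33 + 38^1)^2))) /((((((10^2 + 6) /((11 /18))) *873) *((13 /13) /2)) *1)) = 814 /367356195675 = 0.00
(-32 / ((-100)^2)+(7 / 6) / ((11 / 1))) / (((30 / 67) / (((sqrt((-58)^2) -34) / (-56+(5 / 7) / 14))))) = -55719076 / 565434375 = -0.10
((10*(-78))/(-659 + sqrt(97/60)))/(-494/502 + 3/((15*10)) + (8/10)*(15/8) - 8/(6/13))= -580585590000/8239435084993 - 29367000*sqrt(1455)/8239435084993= -0.07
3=3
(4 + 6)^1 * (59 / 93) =590 / 93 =6.34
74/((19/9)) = 666/19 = 35.05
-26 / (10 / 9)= -117 / 5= -23.40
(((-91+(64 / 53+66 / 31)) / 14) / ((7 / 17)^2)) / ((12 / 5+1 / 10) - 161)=41624959 / 178645033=0.23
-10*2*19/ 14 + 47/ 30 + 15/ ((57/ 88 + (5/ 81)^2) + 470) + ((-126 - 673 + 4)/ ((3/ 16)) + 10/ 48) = -324536441590911/ 76086958360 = -4265.34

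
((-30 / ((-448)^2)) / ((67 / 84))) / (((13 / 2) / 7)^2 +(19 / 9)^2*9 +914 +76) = -2835 / 15596630912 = -0.00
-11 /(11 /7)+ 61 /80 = -499 /80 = -6.24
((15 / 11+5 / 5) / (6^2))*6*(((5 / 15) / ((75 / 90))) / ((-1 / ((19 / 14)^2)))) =-4693 / 16170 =-0.29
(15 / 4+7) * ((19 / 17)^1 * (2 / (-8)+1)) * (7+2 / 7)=7353 / 112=65.65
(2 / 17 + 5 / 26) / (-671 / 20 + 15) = -1370 / 81991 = -0.02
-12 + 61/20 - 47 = -1119/20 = -55.95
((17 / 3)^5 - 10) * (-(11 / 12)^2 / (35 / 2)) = -171508667 / 612360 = -280.08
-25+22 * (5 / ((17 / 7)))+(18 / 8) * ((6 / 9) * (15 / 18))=1465 / 68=21.54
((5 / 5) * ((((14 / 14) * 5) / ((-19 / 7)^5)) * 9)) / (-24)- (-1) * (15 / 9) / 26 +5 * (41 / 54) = 26929402015 / 6952885992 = 3.87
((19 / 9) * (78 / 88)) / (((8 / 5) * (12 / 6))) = 1235 / 2112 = 0.58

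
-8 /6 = -1.33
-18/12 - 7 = -17/2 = -8.50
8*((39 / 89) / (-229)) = -312 / 20381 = -0.02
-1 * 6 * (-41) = 246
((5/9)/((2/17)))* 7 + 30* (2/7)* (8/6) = 5605/126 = 44.48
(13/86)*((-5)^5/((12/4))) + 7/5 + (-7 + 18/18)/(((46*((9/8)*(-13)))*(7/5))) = -421343467/2699970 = -156.05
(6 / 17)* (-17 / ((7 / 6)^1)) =-5.14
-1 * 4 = -4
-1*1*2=-2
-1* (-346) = 346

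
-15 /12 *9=-45 /4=-11.25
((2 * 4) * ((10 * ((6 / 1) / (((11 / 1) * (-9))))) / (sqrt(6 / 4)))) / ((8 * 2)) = -10 * sqrt(6) / 99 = -0.25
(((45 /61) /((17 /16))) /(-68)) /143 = -180 /2520947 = -0.00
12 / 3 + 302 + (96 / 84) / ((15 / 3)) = 10718 / 35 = 306.23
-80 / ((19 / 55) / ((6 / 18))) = -4400 / 57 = -77.19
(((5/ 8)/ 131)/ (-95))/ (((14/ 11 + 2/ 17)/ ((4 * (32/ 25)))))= -748/ 4044625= -0.00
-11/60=-0.18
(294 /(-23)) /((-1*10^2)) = 147 /1150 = 0.13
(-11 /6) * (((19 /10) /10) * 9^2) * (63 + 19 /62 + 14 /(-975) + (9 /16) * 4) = -14905117359 /8060000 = -1849.27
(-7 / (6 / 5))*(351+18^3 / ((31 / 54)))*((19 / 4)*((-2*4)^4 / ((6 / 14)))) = -86280015360 / 31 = -2783226301.94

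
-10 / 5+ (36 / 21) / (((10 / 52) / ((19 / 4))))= 1412 / 35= 40.34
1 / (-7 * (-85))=1 / 595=0.00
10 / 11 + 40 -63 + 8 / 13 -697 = -102742 / 143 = -718.48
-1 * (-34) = 34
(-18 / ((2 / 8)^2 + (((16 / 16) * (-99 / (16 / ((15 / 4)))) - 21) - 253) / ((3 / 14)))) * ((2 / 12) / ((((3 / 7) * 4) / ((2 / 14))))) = 24 / 133141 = 0.00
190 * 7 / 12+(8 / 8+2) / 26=4327 / 39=110.95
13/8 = 1.62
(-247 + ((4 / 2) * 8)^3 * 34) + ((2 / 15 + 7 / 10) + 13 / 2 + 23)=417142 / 3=139047.33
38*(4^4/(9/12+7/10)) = 6708.97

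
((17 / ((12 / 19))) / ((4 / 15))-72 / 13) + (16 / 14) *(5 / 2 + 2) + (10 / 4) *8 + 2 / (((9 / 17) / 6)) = 625535 / 4368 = 143.21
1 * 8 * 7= 56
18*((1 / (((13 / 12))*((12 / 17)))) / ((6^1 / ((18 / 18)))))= 51 / 13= 3.92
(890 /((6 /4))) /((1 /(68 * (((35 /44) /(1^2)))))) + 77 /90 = 31773847 /990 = 32094.79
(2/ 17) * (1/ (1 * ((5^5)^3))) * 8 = 16/ 518798828125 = 0.00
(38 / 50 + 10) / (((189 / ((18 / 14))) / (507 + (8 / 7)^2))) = 6699983 / 180075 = 37.21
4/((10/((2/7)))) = 4/35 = 0.11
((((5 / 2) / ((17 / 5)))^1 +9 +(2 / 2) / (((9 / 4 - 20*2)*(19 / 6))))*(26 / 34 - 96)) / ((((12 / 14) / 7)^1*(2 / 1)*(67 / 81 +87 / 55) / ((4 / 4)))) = -111777549958305 / 71186729696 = -1570.20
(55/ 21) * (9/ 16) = 165/ 112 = 1.47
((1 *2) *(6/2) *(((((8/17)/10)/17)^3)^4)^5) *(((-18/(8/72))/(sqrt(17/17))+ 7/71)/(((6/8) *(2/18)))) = -220024451686285554610021375074084876976128/55508458887408108671305849084637359745417613180773163363124513258856800489879138049234901740030941911084016654023238848699048960780842027144253277305512017658628565186518244445323944091796875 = -0.00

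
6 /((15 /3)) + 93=471 /5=94.20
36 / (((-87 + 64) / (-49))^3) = 4235364 / 12167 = 348.10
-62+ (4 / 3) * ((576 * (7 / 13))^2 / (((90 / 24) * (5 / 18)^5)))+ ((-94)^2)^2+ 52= 260777611089318 / 2640625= 98756018.40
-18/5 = -3.60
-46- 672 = -718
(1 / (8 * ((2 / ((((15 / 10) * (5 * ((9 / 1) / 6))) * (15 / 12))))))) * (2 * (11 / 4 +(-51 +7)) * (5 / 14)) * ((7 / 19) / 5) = -37125 / 19456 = -1.91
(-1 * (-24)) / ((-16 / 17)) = -51 / 2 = -25.50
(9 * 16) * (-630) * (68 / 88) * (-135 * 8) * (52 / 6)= 7217683200 / 11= 656153018.18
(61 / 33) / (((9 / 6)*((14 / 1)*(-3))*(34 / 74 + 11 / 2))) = -4514 / 916839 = -0.00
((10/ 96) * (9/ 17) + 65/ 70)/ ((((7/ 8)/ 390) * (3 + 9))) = 121745/ 3332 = 36.54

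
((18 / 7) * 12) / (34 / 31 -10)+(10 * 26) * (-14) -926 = -735684 / 161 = -4569.47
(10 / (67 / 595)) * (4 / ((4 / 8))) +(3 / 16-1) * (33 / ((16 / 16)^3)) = 732857 / 1072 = 683.64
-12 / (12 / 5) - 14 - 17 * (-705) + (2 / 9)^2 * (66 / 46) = 7430930 / 621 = 11966.07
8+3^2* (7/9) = 15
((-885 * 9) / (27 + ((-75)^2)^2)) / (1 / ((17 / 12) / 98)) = -5015 / 1378126176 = -0.00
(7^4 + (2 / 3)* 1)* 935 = 6736675 / 3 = 2245558.33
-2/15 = -0.13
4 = 4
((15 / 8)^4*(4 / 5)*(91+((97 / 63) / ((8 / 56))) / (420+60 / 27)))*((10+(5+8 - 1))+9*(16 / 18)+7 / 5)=4398772149 / 155648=28261.03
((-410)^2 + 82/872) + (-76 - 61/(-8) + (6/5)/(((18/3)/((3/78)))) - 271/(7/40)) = 66053856697/396760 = 166483.16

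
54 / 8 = 27 / 4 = 6.75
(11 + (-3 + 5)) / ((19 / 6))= 78 / 19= 4.11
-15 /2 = -7.50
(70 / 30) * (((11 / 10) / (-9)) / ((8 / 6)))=-77 / 360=-0.21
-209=-209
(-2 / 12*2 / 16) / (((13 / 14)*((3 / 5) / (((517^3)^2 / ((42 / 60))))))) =-477400937186464225 / 468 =-1020087472620650.05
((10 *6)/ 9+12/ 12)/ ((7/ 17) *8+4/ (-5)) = 1955/ 636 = 3.07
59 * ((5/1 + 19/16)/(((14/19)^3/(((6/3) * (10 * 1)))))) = 200317095/10976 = 18250.46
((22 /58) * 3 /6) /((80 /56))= 0.13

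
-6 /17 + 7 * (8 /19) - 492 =-158078 /323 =-489.41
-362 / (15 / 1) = -362 / 15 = -24.13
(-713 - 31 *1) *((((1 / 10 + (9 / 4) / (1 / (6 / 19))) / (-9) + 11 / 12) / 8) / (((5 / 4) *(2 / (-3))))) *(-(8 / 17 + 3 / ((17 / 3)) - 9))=350548 / 475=738.00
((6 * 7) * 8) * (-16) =-5376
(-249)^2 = 62001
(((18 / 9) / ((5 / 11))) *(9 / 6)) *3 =99 / 5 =19.80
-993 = -993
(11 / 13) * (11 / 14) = 121 / 182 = 0.66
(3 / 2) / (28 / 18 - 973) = -27 / 17486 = -0.00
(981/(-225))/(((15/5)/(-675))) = 981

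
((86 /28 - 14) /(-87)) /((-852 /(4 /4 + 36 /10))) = -391 /576520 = -0.00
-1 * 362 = -362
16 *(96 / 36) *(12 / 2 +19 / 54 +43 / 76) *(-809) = -367480160 / 1539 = -238778.53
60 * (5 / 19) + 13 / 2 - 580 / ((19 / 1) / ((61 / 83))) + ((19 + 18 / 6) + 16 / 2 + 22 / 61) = 5813209 / 192394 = 30.22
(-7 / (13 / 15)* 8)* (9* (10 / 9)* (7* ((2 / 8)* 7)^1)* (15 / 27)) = -171500 / 39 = -4397.44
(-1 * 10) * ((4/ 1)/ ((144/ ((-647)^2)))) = -2093045/ 18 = -116280.28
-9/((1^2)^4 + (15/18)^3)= -1944/341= -5.70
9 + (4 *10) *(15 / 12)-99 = -40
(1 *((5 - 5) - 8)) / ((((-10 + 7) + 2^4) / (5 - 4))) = -8 / 13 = -0.62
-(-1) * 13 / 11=13 / 11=1.18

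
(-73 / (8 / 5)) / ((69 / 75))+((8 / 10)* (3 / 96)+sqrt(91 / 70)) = -22801 / 460+sqrt(130) / 10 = -48.43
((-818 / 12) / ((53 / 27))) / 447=-1227 / 15794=-0.08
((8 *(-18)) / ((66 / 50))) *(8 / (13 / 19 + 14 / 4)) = -121600 / 583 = -208.58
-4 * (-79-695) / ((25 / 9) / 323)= 9000072 / 25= 360002.88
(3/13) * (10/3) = 10/13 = 0.77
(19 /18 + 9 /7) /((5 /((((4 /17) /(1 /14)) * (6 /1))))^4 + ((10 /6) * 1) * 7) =5968134144 /29749956029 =0.20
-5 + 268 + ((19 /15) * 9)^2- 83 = 7749 /25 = 309.96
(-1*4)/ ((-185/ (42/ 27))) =56/ 1665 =0.03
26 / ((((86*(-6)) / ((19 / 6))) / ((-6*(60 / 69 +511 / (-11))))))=-2848651 / 65274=-43.64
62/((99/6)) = 124/33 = 3.76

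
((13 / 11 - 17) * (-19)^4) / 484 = -11337927 / 2662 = -4259.18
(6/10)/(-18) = -1/30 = -0.03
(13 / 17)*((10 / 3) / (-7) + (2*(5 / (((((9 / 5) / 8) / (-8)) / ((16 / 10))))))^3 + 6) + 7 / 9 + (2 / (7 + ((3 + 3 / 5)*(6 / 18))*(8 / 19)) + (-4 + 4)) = -512261677644617 / 3638439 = -140791608.06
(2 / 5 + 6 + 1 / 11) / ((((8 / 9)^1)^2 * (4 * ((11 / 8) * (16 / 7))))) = 0.65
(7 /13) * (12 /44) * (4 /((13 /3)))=252 /1859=0.14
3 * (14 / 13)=42 / 13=3.23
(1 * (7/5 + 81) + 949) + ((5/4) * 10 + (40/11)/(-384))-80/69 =63314633/60720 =1042.73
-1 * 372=-372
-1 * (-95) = 95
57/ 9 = 19/ 3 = 6.33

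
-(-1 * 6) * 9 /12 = 9 /2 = 4.50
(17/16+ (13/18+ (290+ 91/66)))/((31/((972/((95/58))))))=363602493/64790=5612.02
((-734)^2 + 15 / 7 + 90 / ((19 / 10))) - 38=71656079 / 133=538767.51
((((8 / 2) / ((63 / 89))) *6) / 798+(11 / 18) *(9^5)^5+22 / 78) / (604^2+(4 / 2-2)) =95575912795379410700749630819 / 79476624864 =1202566326374936417.94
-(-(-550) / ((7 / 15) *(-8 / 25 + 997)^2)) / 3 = -1718750 / 4345998223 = -0.00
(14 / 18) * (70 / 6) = 245 / 27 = 9.07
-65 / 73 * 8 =-520 / 73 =-7.12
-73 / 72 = -1.01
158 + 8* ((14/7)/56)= 1108/7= 158.29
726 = 726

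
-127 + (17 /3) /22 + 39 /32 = -132553 /1056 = -125.52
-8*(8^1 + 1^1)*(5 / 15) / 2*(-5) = 60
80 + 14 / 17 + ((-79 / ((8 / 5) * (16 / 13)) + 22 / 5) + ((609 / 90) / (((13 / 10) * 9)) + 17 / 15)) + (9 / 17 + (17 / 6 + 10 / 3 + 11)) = 246371611 / 3818880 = 64.51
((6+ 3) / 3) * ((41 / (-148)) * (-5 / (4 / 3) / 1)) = 1845 / 592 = 3.12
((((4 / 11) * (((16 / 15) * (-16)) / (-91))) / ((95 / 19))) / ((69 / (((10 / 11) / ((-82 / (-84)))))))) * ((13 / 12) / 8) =128 / 5134635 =0.00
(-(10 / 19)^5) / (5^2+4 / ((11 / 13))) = -1100000 / 809684373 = -0.00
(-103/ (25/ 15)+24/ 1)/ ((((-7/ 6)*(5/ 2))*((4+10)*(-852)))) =-27/ 24850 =-0.00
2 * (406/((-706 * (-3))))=406/1059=0.38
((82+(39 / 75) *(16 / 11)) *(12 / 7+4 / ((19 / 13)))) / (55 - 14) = 13472736 / 1499575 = 8.98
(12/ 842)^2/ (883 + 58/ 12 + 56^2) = 0.00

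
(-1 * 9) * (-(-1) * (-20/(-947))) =-180/947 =-0.19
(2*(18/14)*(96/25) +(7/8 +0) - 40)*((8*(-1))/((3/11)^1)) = 450461/525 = 858.02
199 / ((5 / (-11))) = -2189 / 5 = -437.80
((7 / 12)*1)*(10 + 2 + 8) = 35 / 3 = 11.67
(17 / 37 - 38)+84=1719 / 37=46.46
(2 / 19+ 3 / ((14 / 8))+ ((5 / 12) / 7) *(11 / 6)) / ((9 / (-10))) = -92345 / 43092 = -2.14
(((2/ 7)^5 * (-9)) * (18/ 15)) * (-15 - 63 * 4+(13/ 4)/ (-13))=461808/ 84035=5.50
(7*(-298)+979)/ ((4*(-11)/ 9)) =9963/ 44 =226.43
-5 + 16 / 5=-9 / 5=-1.80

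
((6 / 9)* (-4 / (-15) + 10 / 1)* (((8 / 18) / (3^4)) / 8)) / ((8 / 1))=77 / 131220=0.00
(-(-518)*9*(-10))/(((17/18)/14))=-691072.94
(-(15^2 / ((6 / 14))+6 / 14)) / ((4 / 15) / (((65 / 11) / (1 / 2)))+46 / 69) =-597675 / 784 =-762.34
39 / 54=13 / 18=0.72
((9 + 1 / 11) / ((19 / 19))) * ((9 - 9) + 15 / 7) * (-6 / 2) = -4500 / 77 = -58.44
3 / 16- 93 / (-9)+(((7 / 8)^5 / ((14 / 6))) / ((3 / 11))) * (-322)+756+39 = 26836447 / 49152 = 545.99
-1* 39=-39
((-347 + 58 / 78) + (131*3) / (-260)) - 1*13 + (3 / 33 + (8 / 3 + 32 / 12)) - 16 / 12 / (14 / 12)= -7136861 / 20020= -356.49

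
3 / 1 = 3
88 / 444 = 22 / 111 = 0.20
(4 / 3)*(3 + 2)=20 / 3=6.67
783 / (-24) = -261 / 8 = -32.62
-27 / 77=-0.35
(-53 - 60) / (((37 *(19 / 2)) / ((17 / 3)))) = -3842 / 2109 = -1.82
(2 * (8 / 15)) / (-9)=-16 / 135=-0.12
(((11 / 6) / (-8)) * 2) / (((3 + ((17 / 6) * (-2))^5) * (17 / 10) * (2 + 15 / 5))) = 891 / 96500704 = 0.00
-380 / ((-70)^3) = 19 / 17150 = 0.00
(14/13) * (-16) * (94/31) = -52.25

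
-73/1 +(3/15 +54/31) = -11014/155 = -71.06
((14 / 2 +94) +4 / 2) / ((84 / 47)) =4841 / 84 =57.63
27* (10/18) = 15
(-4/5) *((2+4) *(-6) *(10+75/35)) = 2448/7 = 349.71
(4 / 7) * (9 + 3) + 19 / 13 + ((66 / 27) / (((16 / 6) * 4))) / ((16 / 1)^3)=148833257 / 17891328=8.32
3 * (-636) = -1908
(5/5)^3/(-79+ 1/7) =-7/552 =-0.01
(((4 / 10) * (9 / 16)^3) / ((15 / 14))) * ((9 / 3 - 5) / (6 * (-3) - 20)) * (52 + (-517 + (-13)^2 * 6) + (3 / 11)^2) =56505519 / 29427200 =1.92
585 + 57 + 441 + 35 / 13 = 1085.69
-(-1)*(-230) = -230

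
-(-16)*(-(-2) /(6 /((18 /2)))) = 48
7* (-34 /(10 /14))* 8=-13328 /5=-2665.60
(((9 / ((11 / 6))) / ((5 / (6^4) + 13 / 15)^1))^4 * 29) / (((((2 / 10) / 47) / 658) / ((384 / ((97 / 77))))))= 1382362335486.18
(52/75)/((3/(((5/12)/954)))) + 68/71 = 8758643/9144090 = 0.96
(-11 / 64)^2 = 121 / 4096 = 0.03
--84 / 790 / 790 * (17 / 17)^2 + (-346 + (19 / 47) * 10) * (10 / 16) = -1567270138 / 7333175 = -213.72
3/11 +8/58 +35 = 11296/319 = 35.41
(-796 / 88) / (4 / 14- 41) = 1393 / 6270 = 0.22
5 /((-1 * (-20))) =1 /4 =0.25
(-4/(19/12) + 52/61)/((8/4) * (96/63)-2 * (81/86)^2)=-150656520/114614669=-1.31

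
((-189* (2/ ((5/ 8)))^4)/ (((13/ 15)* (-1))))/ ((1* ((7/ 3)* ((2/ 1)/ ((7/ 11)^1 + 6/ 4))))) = 187121664/ 17875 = 10468.34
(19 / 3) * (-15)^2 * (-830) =-1182750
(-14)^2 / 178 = 98 / 89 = 1.10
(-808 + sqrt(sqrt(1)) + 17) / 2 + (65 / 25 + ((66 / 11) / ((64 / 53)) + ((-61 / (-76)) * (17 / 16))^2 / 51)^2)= -36164828701322443 / 98389060485120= -367.57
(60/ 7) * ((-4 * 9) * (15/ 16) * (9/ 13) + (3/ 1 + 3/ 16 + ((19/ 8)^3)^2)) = 8142492075/ 5963776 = 1365.32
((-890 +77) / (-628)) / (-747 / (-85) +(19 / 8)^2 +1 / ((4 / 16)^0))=1105680 / 13177481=0.08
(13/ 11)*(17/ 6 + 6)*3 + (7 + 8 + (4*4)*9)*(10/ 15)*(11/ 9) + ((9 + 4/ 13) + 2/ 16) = 1753475/ 10296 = 170.31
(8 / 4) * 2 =4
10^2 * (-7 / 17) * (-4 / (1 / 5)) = 14000 / 17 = 823.53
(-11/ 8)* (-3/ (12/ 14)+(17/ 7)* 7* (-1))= 451/ 16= 28.19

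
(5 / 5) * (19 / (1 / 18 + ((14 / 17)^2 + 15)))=98838 / 81847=1.21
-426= -426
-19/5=-3.80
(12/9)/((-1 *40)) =-1/30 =-0.03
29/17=1.71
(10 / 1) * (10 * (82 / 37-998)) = -3684400 / 37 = -99578.38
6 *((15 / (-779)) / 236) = -45 / 91922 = -0.00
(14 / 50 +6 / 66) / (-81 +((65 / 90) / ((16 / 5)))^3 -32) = -2436562944 / 742240100525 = -0.00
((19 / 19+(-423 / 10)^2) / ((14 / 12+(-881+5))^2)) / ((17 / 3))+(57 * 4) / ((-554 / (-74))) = 98783528143191 / 3243559317725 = 30.46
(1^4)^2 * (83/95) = 83/95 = 0.87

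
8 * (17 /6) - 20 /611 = 41488 /1833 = 22.63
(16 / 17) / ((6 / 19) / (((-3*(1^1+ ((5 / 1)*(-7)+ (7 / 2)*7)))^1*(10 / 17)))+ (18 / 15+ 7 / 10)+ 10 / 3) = 173280 / 966977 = 0.18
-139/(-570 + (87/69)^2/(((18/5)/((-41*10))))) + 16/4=14964959/3575795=4.19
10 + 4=14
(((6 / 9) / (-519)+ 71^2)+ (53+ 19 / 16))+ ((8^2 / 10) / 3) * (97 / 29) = 18430811071 / 3612240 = 5102.32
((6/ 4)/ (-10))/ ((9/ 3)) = -1/ 20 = -0.05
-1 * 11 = -11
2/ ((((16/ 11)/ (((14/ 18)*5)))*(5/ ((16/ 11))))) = 14/ 9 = 1.56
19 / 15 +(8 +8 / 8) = 154 / 15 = 10.27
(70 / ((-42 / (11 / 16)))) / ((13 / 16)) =-55 / 39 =-1.41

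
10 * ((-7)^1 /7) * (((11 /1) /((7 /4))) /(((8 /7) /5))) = -275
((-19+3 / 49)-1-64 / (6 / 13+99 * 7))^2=401.24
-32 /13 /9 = -32 /117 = -0.27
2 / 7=0.29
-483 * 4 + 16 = -1916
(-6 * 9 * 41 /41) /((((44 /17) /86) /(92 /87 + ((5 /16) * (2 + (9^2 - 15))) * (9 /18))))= -53493849 /2552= -20961.54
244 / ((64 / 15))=915 / 16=57.19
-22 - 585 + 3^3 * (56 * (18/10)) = 10573/5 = 2114.60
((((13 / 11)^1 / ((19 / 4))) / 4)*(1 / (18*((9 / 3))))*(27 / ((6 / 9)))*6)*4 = 234 / 209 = 1.12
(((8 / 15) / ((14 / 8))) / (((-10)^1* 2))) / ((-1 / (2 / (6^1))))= 8 / 1575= 0.01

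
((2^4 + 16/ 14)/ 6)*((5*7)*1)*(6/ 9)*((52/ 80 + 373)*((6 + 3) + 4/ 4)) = 249100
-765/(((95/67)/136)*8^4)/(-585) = 19363/632320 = 0.03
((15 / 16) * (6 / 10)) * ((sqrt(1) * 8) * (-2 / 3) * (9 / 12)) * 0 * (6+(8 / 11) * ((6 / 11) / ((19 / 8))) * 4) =0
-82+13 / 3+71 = -6.67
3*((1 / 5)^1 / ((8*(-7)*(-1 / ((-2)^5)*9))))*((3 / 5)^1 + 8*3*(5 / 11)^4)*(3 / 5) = -67956 / 1830125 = -0.04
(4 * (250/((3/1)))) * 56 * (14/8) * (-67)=-6566000/3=-2188666.67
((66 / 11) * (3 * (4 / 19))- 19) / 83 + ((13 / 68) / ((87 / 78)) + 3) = 4646325 / 1554922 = 2.99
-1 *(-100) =100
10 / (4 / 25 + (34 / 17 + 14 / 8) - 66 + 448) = 1000 / 38591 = 0.03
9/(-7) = -9/7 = -1.29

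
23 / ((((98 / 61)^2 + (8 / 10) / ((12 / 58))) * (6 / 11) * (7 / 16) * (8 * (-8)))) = -4707065 / 20153168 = -0.23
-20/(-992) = 5/248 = 0.02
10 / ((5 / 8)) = 16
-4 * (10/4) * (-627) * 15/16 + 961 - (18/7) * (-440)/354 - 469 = 21057453/3304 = 6373.32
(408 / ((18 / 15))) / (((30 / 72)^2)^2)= 1410048 / 125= 11280.38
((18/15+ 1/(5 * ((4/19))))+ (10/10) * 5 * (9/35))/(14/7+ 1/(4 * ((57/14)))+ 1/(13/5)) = 356421/253750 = 1.40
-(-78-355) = 433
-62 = -62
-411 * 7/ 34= -2877/ 34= -84.62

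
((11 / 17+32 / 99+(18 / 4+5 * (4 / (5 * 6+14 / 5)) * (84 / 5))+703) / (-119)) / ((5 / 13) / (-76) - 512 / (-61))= -426985310102 / 593037106101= -0.72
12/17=0.71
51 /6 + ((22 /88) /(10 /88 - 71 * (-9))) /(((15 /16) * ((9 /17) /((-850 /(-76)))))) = 245497561 /28852146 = 8.51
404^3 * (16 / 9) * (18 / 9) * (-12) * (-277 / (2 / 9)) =3506913816576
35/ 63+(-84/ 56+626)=11251/ 18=625.06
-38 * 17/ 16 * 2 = -323/ 4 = -80.75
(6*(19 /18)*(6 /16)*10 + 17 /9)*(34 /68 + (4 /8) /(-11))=4615 /396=11.65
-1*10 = -10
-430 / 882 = -215 / 441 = -0.49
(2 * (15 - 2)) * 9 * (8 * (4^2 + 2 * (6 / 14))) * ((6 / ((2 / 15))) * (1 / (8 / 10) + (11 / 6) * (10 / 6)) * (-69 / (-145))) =590620680 / 203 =2909461.48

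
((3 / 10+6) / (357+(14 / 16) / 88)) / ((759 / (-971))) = -93216 / 4129075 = -0.02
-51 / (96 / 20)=-85 / 8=-10.62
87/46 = 1.89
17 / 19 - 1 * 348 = -6595 / 19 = -347.11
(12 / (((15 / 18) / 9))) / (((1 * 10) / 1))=324 / 25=12.96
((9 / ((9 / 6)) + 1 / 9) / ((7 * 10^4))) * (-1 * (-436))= 1199 / 31500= 0.04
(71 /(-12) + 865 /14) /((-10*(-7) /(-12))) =-4693 /490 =-9.58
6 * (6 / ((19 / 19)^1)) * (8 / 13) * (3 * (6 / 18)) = 288 / 13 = 22.15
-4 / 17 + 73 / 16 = 1177 / 272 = 4.33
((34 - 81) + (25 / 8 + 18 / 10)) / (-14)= 1683 / 560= 3.01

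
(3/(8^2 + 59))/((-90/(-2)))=1/1845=0.00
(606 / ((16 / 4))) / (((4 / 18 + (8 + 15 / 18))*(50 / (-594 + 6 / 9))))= -161802 / 815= -198.53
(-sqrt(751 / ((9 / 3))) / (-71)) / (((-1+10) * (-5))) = -sqrt(2253) / 9585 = -0.00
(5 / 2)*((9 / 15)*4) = 6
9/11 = 0.82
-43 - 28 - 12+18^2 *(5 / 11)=64.27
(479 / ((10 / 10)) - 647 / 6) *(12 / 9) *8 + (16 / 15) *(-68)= 174896 / 45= 3886.58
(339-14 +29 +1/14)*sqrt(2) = 4957*sqrt(2)/14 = 500.73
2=2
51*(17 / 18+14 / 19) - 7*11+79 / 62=17705 / 1767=10.02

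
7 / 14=1 / 2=0.50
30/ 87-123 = -3557/ 29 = -122.66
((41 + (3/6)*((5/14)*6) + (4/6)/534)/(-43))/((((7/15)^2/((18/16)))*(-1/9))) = 955401075/21002576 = 45.49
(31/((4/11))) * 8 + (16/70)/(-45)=1074142/1575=681.99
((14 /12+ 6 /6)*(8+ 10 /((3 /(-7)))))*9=-299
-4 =-4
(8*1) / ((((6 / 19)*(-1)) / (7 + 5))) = -304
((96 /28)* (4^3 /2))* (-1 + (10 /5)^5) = 23808 /7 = 3401.14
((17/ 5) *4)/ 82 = 34/ 205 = 0.17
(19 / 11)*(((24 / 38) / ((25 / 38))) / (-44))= -114 / 3025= -0.04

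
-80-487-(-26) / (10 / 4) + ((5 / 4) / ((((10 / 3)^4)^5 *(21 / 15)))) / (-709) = -44198492800000003486784401 / 79408000000000000000000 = -556.60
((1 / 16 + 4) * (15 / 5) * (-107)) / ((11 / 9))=-187785 / 176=-1066.96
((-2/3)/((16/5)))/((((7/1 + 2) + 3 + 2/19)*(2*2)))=-19/4416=-0.00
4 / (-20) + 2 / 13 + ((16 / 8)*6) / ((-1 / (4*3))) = -144.05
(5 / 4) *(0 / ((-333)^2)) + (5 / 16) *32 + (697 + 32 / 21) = 14879 / 21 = 708.52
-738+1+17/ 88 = -736.81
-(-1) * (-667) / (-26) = 25.65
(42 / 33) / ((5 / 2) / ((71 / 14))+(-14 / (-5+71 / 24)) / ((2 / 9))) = 6958 / 171391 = 0.04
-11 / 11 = -1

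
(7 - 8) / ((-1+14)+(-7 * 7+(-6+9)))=0.03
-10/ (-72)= 5/ 36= 0.14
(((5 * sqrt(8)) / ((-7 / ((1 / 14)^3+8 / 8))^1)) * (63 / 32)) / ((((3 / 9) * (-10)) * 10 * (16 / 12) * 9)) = 4941 * sqrt(2) / 702464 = 0.01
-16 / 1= -16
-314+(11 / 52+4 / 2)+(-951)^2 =47012639 / 52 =904089.21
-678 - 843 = -1521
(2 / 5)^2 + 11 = 279 / 25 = 11.16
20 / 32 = 5 / 8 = 0.62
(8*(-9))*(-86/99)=688/11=62.55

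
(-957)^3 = -876467493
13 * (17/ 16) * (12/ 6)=221/ 8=27.62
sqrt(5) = 2.24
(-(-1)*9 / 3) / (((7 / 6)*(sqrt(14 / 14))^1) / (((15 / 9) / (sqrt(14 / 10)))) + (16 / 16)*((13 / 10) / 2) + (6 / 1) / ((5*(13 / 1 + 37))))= 2.00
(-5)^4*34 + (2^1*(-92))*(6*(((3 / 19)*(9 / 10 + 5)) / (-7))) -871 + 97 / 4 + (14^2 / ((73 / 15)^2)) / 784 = 145650866647 / 7087570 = 20550.18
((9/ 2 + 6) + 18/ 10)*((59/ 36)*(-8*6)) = -4838/ 5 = -967.60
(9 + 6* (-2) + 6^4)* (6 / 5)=7758 / 5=1551.60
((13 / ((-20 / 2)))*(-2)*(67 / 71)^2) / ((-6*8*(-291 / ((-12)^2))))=58357 / 2444885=0.02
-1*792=-792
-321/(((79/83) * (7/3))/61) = -4875669/553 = -8816.76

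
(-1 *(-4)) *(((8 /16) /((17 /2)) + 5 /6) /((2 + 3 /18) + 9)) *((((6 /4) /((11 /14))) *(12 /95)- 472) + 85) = -123.60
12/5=2.40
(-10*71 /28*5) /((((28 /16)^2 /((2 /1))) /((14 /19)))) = -56800 /931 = -61.01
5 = 5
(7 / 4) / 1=7 / 4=1.75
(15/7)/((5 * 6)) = 1/14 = 0.07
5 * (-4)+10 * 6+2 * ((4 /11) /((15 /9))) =2224 /55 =40.44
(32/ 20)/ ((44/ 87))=174/ 55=3.16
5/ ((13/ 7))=35/ 13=2.69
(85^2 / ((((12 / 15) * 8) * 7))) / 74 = 36125 / 16576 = 2.18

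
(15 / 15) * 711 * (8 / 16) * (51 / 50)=36261 / 100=362.61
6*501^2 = 1506006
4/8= 1/2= 0.50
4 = 4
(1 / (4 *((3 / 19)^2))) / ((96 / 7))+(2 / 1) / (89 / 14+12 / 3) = 463183 / 501120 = 0.92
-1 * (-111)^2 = -12321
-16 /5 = -3.20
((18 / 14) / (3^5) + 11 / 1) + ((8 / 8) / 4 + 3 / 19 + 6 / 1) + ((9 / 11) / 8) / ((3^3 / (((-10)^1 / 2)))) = 5496721 / 316008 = 17.39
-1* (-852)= 852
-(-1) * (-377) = -377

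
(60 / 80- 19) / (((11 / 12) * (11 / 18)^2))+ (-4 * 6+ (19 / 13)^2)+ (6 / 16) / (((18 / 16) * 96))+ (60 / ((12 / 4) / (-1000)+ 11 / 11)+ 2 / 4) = -935893263289 / 64588084704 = -14.49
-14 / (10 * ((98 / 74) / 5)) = -37 / 7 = -5.29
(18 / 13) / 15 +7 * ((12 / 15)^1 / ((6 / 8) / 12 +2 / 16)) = 5842 / 195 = 29.96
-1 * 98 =-98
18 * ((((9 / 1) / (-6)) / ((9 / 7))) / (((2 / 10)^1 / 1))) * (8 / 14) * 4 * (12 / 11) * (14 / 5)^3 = -1580544 / 275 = -5747.43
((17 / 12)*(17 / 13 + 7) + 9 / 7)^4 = 1991891886336 / 68574961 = 29046.93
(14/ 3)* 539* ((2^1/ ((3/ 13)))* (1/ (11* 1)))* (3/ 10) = 8918/ 15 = 594.53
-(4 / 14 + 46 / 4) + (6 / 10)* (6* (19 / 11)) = -5.57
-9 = -9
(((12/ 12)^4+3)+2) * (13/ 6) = 13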